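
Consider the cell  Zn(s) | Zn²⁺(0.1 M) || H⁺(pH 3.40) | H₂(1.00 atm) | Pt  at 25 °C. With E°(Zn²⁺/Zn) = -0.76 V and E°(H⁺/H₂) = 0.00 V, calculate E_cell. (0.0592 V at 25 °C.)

The hydrogen couple is the cathode, so E°_cell = 0.76 V; n = 2.
[H⁺] = 10^(−3.40) = 4 × 10^-4 M, and Q = [Zn²⁺]·P(H₂) / [H⁺]^2 = 6.31 × 10^5.
E = E° − (0.0592/2) log Q = 0.76 − (0.0592/2)(5.800) = 0.588 V.

0.59 V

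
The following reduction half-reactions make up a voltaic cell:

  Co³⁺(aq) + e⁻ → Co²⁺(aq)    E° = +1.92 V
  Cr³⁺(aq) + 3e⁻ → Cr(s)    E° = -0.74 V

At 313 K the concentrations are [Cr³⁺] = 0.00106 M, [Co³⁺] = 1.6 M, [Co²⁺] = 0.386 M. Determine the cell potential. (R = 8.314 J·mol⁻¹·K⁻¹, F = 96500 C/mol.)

The Co³⁺/Co²⁺ couple has the higher reduction potential and acts as the cathode, so E°_cell = +1.92 − (-0.74) = 2.66 V.
Balancing electrons gives n = 3; the reaction quotient is Q = [Cr³⁺]·[Co²⁺]^3/[Co³⁺]^3 = 1.49 × 10^-5.
E = E° − (RT/nF) ln Q = 2.66 − (8.314×313)/(3×96500) × (-11.115) = 2.660 + 0.100 = 2.760 V.

2.76 V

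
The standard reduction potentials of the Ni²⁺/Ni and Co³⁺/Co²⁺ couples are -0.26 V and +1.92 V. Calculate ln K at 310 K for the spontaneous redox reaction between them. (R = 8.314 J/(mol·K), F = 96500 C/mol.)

ln K = 163.2

E°_cell = +1.92 − (-0.26) = 2.18 V, with n = 2 electrons transferred.
At equilibrium E = 0, so the Nernst equation gives ln K = nFE°/RT = (2)(96500)(2.18)/((8.314)(310)) = 163.25.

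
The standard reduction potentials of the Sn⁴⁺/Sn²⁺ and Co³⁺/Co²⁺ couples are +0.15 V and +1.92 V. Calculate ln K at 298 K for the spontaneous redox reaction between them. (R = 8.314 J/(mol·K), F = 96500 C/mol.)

E°_cell = +1.92 − (+0.15) = 1.77 V, with n = 2 electrons transferred.
At equilibrium E = 0, so the Nernst equation gives ln K = nFE°/RT = (2)(96500)(1.77)/((8.314)(298)) = 137.88.

ln K = 137.9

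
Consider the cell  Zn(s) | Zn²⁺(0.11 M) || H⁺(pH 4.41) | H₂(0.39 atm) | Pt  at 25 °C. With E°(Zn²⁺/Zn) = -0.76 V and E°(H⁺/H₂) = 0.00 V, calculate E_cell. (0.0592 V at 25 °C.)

The hydrogen couple is the cathode, so E°_cell = 0.76 V; n = 2.
[H⁺] = 10^(−4.41) = 3.9 × 10^-5 M, and Q = [Zn²⁺]·P(H₂) / [H⁺]^2 = 2.83 × 10^7.
E = E° − (0.0592/2) log Q = 0.76 − (0.0592/2)(7.452) = 0.539 V.

0.54 V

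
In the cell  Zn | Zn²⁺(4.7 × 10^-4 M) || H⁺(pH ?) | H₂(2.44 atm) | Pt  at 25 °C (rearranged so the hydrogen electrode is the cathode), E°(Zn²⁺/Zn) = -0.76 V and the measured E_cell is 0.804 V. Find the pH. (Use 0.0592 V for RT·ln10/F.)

E°_cell = 0.76 V and n = 2.
log Q = n(E° − E)/0.0592 = 2×(0.76 − 0.804)/0.0592 = -1.486.
With Q = [Zn²⁺]·P(H₂) / [H⁺]^2, solving for [H⁺] gives log[H⁺] = -0.727, so pH = 0.73.

pH = 0.73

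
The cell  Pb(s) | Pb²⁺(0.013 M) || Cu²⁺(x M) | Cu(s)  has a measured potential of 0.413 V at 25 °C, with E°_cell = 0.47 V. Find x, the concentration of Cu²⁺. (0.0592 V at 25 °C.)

1.5 × 10^-4 M

From the Nernst equation, log Q = n(E° − E)/0.0592 = 2(0.47 − 0.413)/0.0592 = 1.926, so Q = 84.3.
With Q = [Pb²⁺]/[Cu²⁺] and the known concentrations, [Cu²⁺] in the denominator gives [Cu²⁺] = 1.5 × 10^-4 M.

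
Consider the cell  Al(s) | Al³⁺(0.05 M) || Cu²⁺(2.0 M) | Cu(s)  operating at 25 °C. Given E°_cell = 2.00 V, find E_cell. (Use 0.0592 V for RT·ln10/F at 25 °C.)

Balancing electrons gives n = 6; the reaction quotient is Q = [Al³⁺]^2/[Cu²⁺]^3 = 3.13 × 10^-4.
At 25 °C, E = E° − (0.0592/n) log Q = 2.00 − (0.0592/6)(-3.505) = 2.000 + 0.035 = 2.035 V.

2.03 V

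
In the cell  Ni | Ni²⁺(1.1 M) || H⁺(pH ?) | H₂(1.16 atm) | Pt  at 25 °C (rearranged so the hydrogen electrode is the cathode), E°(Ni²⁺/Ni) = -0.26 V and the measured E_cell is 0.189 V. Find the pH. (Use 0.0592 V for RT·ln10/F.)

E°_cell = 0.26 V and n = 2.
log Q = n(E° − E)/0.0592 = 2×(0.26 − 0.189)/0.0592 = 2.399.
With Q = [Ni²⁺]·P(H₂) / [H⁺]^2, solving for [H⁺] gives log[H⁺] = -1.146, so pH = 1.15.

pH = 1.15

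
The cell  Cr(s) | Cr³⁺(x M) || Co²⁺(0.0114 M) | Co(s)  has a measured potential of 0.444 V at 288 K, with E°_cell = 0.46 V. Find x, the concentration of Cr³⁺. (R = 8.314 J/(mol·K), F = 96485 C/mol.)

0.0084 M

From the Nernst equation, ln Q = nF(E° − E)/RT = 6×96485×(0.46 − 0.444)/(8.314×288) = 3.868, so Q = 47.9.
With Q = [Cr³⁺]^2/[Co²⁺]^3 and the known concentrations, [Cr³⁺]^2 in the numerator gives [Cr³⁺] = 0.0084 M.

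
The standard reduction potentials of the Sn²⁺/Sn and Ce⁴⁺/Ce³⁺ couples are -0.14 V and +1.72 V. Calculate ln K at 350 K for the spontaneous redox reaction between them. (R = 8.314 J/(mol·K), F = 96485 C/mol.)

E°_cell = +1.72 − (-0.14) = 1.86 V, with n = 2 electrons transferred.
At equilibrium E = 0, so the Nernst equation gives ln K = nFE°/RT = (2)(96485)(1.86)/((8.314)(350)) = 123.35.

ln K = 123.3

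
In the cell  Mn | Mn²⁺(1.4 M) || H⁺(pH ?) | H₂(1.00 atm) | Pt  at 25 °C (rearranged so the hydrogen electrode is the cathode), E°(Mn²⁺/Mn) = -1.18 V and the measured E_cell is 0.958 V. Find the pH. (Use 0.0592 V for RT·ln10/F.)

E°_cell = 1.18 V and n = 2.
log Q = n(E° − E)/0.0592 = 2×(1.18 − 0.958)/0.0592 = 7.500.
With Q = [Mn²⁺]·P(H₂) / [H⁺]^2, solving for [H⁺] gives log[H⁺] = -3.677, so pH = 3.68.

pH = 3.68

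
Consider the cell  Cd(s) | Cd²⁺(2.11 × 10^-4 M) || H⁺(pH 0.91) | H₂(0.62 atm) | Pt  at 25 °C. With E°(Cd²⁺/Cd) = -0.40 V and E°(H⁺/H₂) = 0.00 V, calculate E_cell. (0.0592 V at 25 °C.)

The hydrogen couple is the cathode, so E°_cell = 0.40 V; n = 2.
[H⁺] = 10^(−0.91) = 0.12 M, and Q = [Cd²⁺]·P(H₂) / [H⁺]^2 = 0.00864.
E = E° − (0.0592/2) log Q = 0.40 − (0.0592/2)(-2.063) = 0.461 V.

0.46 V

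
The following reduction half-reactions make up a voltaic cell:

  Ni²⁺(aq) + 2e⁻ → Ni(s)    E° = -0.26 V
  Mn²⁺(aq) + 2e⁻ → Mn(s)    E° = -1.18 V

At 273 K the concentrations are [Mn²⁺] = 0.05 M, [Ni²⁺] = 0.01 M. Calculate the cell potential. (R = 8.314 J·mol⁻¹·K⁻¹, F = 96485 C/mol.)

0.901 V

The Ni²⁺/Ni couple has the higher reduction potential and acts as the cathode, so E°_cell = -0.26 − (-1.18) = 0.92 V.
Balancing electrons gives n = 2; the reaction quotient is Q = [Mn²⁺]/[Ni²⁺] = 5.00.
E = E° − (RT/nF) ln Q = 0.92 − (8.314×273)/(2×96485) × (1.609) = 0.920 − 0.019 = 0.901 V.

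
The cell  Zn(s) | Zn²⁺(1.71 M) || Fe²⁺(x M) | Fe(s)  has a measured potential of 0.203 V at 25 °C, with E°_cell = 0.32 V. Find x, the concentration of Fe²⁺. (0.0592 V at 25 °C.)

1.9 × 10^-4 M

From the Nernst equation, log Q = n(E° − E)/0.0592 = 2(0.32 − 0.203)/0.0592 = 3.953, so Q = 8970.
With Q = [Zn²⁺]/[Fe²⁺] and the known concentrations, [Fe²⁺] in the denominator gives [Fe²⁺] = 1.9 × 10^-4 M.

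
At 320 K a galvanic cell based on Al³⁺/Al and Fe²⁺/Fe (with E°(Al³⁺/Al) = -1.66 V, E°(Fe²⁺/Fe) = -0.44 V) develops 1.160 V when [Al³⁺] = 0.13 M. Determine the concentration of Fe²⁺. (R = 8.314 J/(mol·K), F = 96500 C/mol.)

0.0033 M

From the Nernst equation, ln Q = nF(E° − E)/RT = 6×96500×(1.22 − 1.160)/(8.314×320) = 13.058, so Q = 4.69 × 10^5.
With Q = [Al³⁺]^2/[Fe²⁺]^3 and the known concentrations, [Fe²⁺]^3 in the denominator gives [Fe²⁺] = 0.0033 M.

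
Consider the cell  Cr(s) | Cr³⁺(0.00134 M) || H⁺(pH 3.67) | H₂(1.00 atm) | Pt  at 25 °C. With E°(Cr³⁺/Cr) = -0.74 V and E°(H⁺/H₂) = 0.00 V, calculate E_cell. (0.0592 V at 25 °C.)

The hydrogen couple is the cathode, so E°_cell = 0.74 V; n = 6.
[H⁺] = 10^(−3.67) = 2.1 × 10^-4 M, and Q = [Cr³⁺]^2·P(H₂)^3 / [H⁺]^6 = 1.88 × 10^16.
E = E° − (0.0592/6) log Q = 0.74 − (0.0592/6)(16.274) = 0.579 V.

0.58 V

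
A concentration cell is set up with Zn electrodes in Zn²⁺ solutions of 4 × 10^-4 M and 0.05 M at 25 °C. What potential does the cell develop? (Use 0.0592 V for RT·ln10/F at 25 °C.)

0.062 V

Both half-cells are Zn²⁺/Zn, so E°_cell = 0. The concentrated side is the cathode; the cell reaction moves Zn²⁺ from high to low concentration with n = 2.
Q = [Zn²⁺]_dilute/[Zn²⁺]_conc = 4 × 10^-4/0.05 = 0.00800.
E = 0 − (0.0592/2) log Q = −(0.0592/2)(-2.097) = 0.0621 V.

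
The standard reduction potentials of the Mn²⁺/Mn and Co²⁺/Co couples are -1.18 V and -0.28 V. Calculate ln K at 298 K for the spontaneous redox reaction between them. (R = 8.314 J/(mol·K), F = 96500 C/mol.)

ln K = 70.1

E°_cell = -0.28 − (-1.18) = 0.90 V, with n = 2 electrons transferred.
At equilibrium E = 0, so the Nernst equation gives ln K = nFE°/RT = (2)(96500)(0.90)/((8.314)(298)) = 70.11.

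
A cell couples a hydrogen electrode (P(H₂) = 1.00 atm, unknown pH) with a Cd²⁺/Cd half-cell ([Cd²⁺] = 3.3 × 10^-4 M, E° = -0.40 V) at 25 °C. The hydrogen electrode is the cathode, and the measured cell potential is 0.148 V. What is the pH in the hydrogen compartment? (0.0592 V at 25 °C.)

E°_cell = 0.40 V and n = 2.
log Q = n(E° − E)/0.0592 = 2×(0.40 − 0.148)/0.0592 = 8.514.
With Q = [Cd²⁺]·P(H₂) / [H⁺]^2, solving for [H⁺] gives log[H⁺] = -5.997, so pH = 6.00.

pH = 6.00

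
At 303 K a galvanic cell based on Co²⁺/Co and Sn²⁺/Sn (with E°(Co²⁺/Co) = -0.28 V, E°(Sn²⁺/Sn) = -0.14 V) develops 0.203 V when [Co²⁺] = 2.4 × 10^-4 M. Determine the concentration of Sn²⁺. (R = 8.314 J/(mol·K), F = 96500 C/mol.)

From the Nernst equation, ln Q = nF(E° − E)/RT = 2×96500×(0.14 − 0.203)/(8.314×303) = -4.827, so Q = 0.00801.
With Q = [Co²⁺]/[Sn²⁺] and the known concentrations, [Sn²⁺] in the denominator gives [Sn²⁺] = 0.03 M.

0.03 M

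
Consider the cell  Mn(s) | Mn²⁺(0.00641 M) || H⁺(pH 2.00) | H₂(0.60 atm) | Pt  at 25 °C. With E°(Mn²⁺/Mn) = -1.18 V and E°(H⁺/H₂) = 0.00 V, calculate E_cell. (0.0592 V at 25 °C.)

The hydrogen couple is the cathode, so E°_cell = 1.18 V; n = 2.
[H⁺] = 10^(−2.00) = 0.010 M, and Q = [Mn²⁺]·P(H₂) / [H⁺]^2 = 38.5.
E = E° − (0.0592/2) log Q = 1.18 − (0.0592/2)(1.585) = 1.133 V.

1.13 V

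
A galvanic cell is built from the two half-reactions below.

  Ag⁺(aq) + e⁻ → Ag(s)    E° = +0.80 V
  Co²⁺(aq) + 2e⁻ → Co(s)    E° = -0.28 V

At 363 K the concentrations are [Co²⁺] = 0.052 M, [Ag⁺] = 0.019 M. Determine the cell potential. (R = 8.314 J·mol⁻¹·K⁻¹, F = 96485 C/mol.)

1.00 V

The Ag⁺/Ag couple has the higher reduction potential and acts as the cathode, so E°_cell = +0.80 − (-0.28) = 1.08 V.
Balancing electrons gives n = 2; the reaction quotient is Q = [Co²⁺]/[Ag⁺]^2 = 144.
E = E° − (RT/nF) ln Q = 1.08 − (8.314×363)/(2×96485) × (4.970) = 1.080 − 0.078 = 1.002 V.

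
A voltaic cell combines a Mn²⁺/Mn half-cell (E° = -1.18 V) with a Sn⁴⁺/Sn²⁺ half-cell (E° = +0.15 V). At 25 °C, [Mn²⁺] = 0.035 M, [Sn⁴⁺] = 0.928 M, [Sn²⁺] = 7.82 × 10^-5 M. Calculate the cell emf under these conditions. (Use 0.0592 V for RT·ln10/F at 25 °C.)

1.49 V

The Sn⁴⁺/Sn²⁺ couple has the higher reduction potential and acts as the cathode, so E°_cell = +0.15 − (-1.18) = 1.33 V.
Balancing electrons gives n = 2; the reaction quotient is Q = [Mn²⁺]·[Sn²⁺]/[Sn⁴⁺] = 2.95 × 10^-6.
At 25 °C, E = E° − (0.0592/n) log Q = 1.33 − (0.0592/2)(-5.530) = 1.330 + 0.164 = 1.494 V.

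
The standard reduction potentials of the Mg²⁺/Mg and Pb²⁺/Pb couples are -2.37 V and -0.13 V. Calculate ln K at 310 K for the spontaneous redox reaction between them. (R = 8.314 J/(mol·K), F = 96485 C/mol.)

E°_cell = -0.13 − (-2.37) = 2.24 V, with n = 2 electrons transferred.
At equilibrium E = 0, so the Nernst equation gives ln K = nFE°/RT = (2)(96485)(2.24)/((8.314)(310)) = 167.71.

ln K = 167.7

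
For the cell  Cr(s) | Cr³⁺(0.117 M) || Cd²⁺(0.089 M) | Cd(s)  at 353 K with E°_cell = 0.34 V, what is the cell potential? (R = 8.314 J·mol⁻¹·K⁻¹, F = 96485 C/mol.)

Balancing electrons gives n = 6; the reaction quotient is Q = [Cr³⁺]^2/[Cd²⁺]^3 = 19.4.
E = E° − (RT/nF) ln Q = 0.34 − (8.314×353)/(6×96485) × (2.966) = 0.340 − 0.015 = 0.325 V.

0.325 V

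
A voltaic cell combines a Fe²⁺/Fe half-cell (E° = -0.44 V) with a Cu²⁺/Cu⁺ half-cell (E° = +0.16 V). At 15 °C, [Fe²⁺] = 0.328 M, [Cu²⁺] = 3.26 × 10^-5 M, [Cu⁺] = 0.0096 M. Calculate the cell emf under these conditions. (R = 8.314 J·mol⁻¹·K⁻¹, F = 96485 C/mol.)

0.473 V

The Cu²⁺/Cu⁺ couple has the higher reduction potential and acts as the cathode, so E°_cell = +0.16 − (-0.44) = 0.60 V.
Balancing electrons gives n = 2; the reaction quotient is Q = [Fe²⁺]·[Cu⁺]^2/[Cu²⁺]^2 = 2.84 × 10^4.
E = E° − (RT/nF) ln Q = 0.60 − (8.314×288)/(2×96485) × (10.256) = 0.600 − 0.127 = 0.473 V.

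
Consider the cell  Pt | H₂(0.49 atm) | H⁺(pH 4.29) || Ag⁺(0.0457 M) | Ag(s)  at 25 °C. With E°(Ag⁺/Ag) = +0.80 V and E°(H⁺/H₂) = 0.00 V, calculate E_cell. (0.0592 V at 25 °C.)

The Ag⁺/Ag couple is the cathode, so E°_cell = 0.80 V; n = 2.
[H⁺] = 10^(−4.29) = 5.1 × 10^-5 M, and Q = [H⁺]^2 / ([Ag⁺]^2·P(H₂)) = 2.57 × 10^-6.
E = E° − (0.0592/2) log Q = 0.80 − (0.0592/2)(-5.590) = 0.965 V.

0.97 V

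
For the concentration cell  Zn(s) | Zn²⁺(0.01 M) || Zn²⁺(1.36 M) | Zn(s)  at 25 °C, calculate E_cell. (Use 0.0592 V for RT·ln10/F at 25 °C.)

0.063 V

Both half-cells are Zn²⁺/Zn, so E°_cell = 0. The concentrated side is the cathode; the cell reaction moves Zn²⁺ from high to low concentration with n = 2.
Q = [Zn²⁺]_dilute/[Zn²⁺]_conc = 0.01/1.36 = 0.00735.
E = 0 − (0.0592/2) log Q = −(0.0592/2)(-2.134) = 0.0632 V.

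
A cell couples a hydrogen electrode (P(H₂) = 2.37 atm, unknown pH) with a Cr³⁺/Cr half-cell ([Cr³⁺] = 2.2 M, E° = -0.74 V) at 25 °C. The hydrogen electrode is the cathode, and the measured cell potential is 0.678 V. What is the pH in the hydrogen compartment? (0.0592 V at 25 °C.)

pH = 0.75

E°_cell = 0.74 V and n = 6.
log Q = n(E° − E)/0.0592 = 6×(0.74 − 0.678)/0.0592 = 6.284.
With Q = [Cr³⁺]^2·P(H₂)^3 / [H⁺]^6, solving for [H⁺] gives log[H⁺] = -0.746, so pH = 0.75.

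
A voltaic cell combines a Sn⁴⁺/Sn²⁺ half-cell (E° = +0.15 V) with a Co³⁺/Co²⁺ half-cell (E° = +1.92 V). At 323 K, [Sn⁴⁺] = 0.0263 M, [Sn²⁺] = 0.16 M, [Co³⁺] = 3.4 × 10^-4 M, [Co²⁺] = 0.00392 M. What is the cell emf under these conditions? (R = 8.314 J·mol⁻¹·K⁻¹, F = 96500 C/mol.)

The Co³⁺/Co²⁺ couple has the higher reduction potential and acts as the cathode, so E°_cell = +1.92 − (+0.15) = 1.77 V.
Balancing electrons gives n = 2; the reaction quotient is Q = [Sn⁴⁺]·[Co²⁺]^2/([Sn²⁺]·[Co³⁺]^2) = 21.8.
E = E° − (RT/nF) ln Q = 1.77 − (8.314×323)/(2×96500) × (3.084) = 1.770 − 0.043 = 1.727 V.

1.73 V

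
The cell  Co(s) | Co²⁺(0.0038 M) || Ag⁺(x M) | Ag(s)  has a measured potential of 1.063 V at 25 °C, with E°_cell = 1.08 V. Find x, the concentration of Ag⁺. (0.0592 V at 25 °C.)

0.032 M

From the Nernst equation, log Q = n(E° − E)/0.0592 = 2(1.08 − 1.063)/0.0592 = 0.574, so Q = 3.75.
With Q = [Co²⁺]/[Ag⁺]^2 and the known concentrations, [Ag⁺]^2 in the denominator gives [Ag⁺] = 0.032 M.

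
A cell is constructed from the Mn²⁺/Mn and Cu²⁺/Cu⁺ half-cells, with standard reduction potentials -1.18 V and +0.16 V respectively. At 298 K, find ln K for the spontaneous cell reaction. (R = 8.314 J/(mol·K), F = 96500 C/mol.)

ln K = 104.4

E°_cell = +0.16 − (-1.18) = 1.34 V, with n = 2 electrons transferred.
At equilibrium E = 0, so the Nernst equation gives ln K = nFE°/RT = (2)(96500)(1.34)/((8.314)(298)) = 104.38.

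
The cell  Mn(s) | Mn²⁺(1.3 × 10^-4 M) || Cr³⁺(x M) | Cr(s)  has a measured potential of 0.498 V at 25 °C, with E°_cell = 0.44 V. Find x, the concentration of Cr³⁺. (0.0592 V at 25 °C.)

From the Nernst equation, log Q = n(E° − E)/0.0592 = 6(0.44 − 0.498)/0.0592 = -5.878, so Q = 1.32 × 10^-6.
With Q = [Mn²⁺]^3/[Cr³⁺]^2 and the known concentrations, [Cr³⁺]^2 in the denominator gives [Cr³⁺] = 0.0013 M.

0.0013 M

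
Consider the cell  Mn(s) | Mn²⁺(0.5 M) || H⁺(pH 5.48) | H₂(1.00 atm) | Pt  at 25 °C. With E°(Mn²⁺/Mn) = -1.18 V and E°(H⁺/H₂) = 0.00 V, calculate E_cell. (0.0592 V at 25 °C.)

0.86 V

The hydrogen couple is the cathode, so E°_cell = 1.18 V; n = 2.
[H⁺] = 10^(−5.48) = 3.3 × 10^-6 M, and Q = [Mn²⁺]·P(H₂) / [H⁺]^2 = 4.56 × 10^10.
E = E° − (0.0592/2) log Q = 1.18 − (0.0592/2)(10.659) = 0.864 V.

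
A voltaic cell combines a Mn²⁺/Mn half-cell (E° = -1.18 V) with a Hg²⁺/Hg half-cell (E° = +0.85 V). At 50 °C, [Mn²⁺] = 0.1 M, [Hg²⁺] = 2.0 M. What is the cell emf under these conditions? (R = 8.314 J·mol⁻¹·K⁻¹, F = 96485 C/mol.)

2.07 V

The Hg²⁺/Hg couple has the higher reduction potential and acts as the cathode, so E°_cell = +0.85 − (-1.18) = 2.03 V.
Balancing electrons gives n = 2; the reaction quotient is Q = [Mn²⁺]/[Hg²⁺] = 0.0500.
E = E° − (RT/nF) ln Q = 2.03 − (8.314×323)/(2×96485) × (-2.996) = 2.030 + 0.042 = 2.072 V.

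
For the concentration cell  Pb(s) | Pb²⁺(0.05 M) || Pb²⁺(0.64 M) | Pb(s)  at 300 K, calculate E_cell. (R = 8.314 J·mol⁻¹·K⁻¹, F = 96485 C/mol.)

Both half-cells are Pb²⁺/Pb, so E°_cell = 0. The concentrated side is the cathode; the cell reaction moves Pb²⁺ from high to low concentration with n = 2.
Q = [Pb²⁺]_dilute/[Pb²⁺]_conc = 0.05/0.64 = 0.0781.
E = 0 − (RT/nF) ln Q = −((8.314×300)/(2×96485))(-2.549) = 0.0329 V.

0.033 V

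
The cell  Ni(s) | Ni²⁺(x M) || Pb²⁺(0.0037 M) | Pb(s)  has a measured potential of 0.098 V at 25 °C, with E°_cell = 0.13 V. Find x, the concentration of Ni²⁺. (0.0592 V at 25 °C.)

From the Nernst equation, log Q = n(E° − E)/0.0592 = 2(0.13 − 0.098)/0.0592 = 1.081, so Q = 12.1.
With Q = [Ni²⁺]/[Pb²⁺] and the known concentrations, [Ni²⁺] in the numerator gives [Ni²⁺] = 0.045 M.

0.045 M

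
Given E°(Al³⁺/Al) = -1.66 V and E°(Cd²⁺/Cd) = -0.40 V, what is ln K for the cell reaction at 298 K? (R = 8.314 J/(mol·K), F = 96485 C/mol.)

E°_cell = -0.40 − (-1.66) = 1.26 V, with n = 6 electrons transferred.
At equilibrium E = 0, so the Nernst equation gives ln K = nFE°/RT = (6)(96485)(1.26)/((8.314)(298)) = 294.41.

ln K = 294.4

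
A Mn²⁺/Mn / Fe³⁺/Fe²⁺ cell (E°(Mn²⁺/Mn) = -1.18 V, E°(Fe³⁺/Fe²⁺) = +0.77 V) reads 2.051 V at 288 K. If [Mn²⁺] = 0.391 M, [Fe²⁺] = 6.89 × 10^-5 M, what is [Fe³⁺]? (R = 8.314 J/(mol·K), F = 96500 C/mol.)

0.0025 M

From the Nernst equation, ln Q = nF(E° − E)/RT = 2×96500×(1.95 − 2.051)/(8.314×288) = -8.141, so Q = 2.91 × 10^-4.
With Q = [Mn²⁺]·[Fe²⁺]^2/[Fe³⁺]^2 and the known concentrations, [Fe³⁺]^2 in the denominator gives [Fe³⁺] = 0.0025 M.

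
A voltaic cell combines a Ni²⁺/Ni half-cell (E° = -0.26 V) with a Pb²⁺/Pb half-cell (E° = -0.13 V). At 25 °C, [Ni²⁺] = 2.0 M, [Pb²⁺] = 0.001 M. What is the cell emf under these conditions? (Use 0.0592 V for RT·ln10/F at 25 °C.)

0.032 V

The Pb²⁺/Pb couple has the higher reduction potential and acts as the cathode, so E°_cell = -0.13 − (-0.26) = 0.13 V.
Balancing electrons gives n = 2; the reaction quotient is Q = [Ni²⁺]/[Pb²⁺] = 2000.
At 25 °C, E = E° − (0.0592/n) log Q = 0.13 − (0.0592/2)(3.301) = 0.130 − 0.098 = 0.032 V.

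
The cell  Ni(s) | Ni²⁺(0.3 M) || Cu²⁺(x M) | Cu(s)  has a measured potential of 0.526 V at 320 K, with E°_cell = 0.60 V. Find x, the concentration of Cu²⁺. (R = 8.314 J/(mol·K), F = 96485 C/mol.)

0.0014 M

From the Nernst equation, ln Q = nF(E° − E)/RT = 2×96485×(0.60 − 0.526)/(8.314×320) = 5.367, so Q = 214.
With Q = [Ni²⁺]/[Cu²⁺] and the known concentrations, [Cu²⁺] in the denominator gives [Cu²⁺] = 0.0014 M.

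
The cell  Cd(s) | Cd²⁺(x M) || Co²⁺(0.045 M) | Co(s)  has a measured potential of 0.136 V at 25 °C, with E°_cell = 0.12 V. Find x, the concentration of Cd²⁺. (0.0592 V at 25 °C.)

0.013 M

From the Nernst equation, log Q = n(E° − E)/0.0592 = 2(0.12 − 0.136)/0.0592 = -0.541, so Q = 0.288.
With Q = [Cd²⁺]/[Co²⁺] and the known concentrations, [Cd²⁺] in the numerator gives [Cd²⁺] = 0.013 M.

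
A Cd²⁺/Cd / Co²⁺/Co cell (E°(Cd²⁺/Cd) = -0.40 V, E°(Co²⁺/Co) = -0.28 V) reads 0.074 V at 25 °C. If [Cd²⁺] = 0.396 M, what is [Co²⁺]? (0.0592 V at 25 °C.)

From the Nernst equation, log Q = n(E° − E)/0.0592 = 2(0.12 − 0.074)/0.0592 = 1.554, so Q = 35.8.
With Q = [Cd²⁺]/[Co²⁺] and the known concentrations, [Co²⁺] in the denominator gives [Co²⁺] = 0.011 M.

0.011 M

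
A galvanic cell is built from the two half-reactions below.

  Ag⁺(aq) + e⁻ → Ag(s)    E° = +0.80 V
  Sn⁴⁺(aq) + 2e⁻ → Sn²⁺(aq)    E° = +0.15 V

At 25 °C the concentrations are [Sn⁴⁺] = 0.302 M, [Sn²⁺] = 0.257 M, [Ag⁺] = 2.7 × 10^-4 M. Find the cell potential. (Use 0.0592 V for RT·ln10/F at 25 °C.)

The Ag⁺/Ag couple has the higher reduction potential and acts as the cathode, so E°_cell = +0.80 − (+0.15) = 0.65 V.
Balancing electrons gives n = 2; the reaction quotient is Q = [Sn⁴⁺]/([Sn²⁺]·[Ag⁺]^2) = 1.61 × 10^7.
At 25 °C, E = E° − (0.0592/n) log Q = 0.65 − (0.0592/2)(7.207) = 0.650 − 0.213 = 0.437 V.

0.437 V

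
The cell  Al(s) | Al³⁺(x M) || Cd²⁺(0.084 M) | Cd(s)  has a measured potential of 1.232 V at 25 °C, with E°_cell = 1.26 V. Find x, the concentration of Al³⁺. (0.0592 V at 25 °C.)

From the Nernst equation, log Q = n(E° − E)/0.0592 = 6(1.26 − 1.232)/0.0592 = 2.838, so Q = 688.
With Q = [Al³⁺]^2/[Cd²⁺]^3 and the known concentrations, [Al³⁺]^2 in the numerator gives [Al³⁺] = 0.64 M.

0.64 M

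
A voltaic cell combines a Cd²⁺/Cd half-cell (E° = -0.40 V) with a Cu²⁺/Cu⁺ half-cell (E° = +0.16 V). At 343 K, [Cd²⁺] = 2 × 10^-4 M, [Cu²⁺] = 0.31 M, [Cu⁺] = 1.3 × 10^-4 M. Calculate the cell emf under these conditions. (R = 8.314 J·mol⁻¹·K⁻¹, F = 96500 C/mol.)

The Cu²⁺/Cu⁺ couple has the higher reduction potential and acts as the cathode, so E°_cell = +0.16 − (-0.40) = 0.56 V.
Balancing electrons gives n = 2; the reaction quotient is Q = [Cd²⁺]·[Cu⁺]^2/[Cu²⁺]^2 = 3.52 × 10^-11.
E = E° − (RT/nF) ln Q = 0.56 − (8.314×343)/(2×96500) × (-24.071) = 0.560 + 0.356 = 0.916 V.

0.916 V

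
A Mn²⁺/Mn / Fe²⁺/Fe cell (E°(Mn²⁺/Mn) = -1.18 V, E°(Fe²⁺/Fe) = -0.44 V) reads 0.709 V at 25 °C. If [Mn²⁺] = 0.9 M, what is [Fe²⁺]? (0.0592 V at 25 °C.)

From the Nernst equation, log Q = n(E° − E)/0.0592 = 2(0.74 − 0.709)/0.0592 = 1.047, so Q = 11.2.
With Q = [Mn²⁺]/[Fe²⁺] and the known concentrations, [Fe²⁺] in the denominator gives [Fe²⁺] = 0.081 M.

0.081 M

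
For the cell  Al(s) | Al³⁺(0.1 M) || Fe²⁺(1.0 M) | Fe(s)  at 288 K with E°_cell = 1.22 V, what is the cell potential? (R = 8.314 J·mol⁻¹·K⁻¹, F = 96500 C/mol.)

1.24 V

Balancing electrons gives n = 6; the reaction quotient is Q = [Al³⁺]^2/[Fe²⁺]^3 = 0.0100.
E = E° − (RT/nF) ln Q = 1.22 − (8.314×288)/(6×96500) × (-4.605) = 1.220 + 0.019 = 1.239 V.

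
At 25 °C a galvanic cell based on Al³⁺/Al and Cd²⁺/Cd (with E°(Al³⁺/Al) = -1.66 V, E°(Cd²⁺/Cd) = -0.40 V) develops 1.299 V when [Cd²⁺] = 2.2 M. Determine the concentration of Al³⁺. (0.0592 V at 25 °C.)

0.034 M

From the Nernst equation, log Q = n(E° − E)/0.0592 = 6(1.26 − 1.299)/0.0592 = -3.953, so Q = 1.12 × 10^-4.
With Q = [Al³⁺]^2/[Cd²⁺]^3 and the known concentrations, [Al³⁺]^2 in the numerator gives [Al³⁺] = 0.034 M.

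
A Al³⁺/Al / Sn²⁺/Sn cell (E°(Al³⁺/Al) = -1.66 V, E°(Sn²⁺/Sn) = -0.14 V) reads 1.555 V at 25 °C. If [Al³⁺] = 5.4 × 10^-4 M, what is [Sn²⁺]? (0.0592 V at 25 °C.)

0.1 M

From the Nernst equation, log Q = n(E° − E)/0.0592 = 6(1.52 − 1.555)/0.0592 = -3.547, so Q = 2.84 × 10^-4.
With Q = [Al³⁺]^2/[Sn²⁺]^3 and the known concentrations, [Sn²⁺]^3 in the denominator gives [Sn²⁺] = 0.1 M.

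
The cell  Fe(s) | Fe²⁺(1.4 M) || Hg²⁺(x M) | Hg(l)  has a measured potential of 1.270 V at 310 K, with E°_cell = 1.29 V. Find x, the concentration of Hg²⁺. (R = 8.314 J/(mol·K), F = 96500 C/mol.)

From the Nernst equation, ln Q = nF(E° − E)/RT = 2×96500×(1.29 − 1.270)/(8.314×310) = 1.498, so Q = 4.47.
With Q = [Fe²⁺]/[Hg²⁺] and the known concentrations, [Hg²⁺] in the denominator gives [Hg²⁺] = 0.31 M.

0.31 M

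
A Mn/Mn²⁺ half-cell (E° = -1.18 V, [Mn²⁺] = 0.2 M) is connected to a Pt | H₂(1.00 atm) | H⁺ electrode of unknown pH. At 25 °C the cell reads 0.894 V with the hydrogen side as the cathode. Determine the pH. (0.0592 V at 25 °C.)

pH = 5.18

E°_cell = 1.18 V and n = 2.
log Q = n(E° − E)/0.0592 = 2×(1.18 − 0.894)/0.0592 = 9.662.
With Q = [Mn²⁺]·P(H₂) / [H⁺]^2, solving for [H⁺] gives log[H⁺] = -5.181, so pH = 5.18.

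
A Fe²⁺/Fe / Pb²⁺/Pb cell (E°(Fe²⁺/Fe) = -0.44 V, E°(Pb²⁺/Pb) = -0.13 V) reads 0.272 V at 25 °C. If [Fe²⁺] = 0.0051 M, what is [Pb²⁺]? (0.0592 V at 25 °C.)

From the Nernst equation, log Q = n(E° − E)/0.0592 = 2(0.31 − 0.272)/0.0592 = 1.284, so Q = 19.2.
With Q = [Fe²⁺]/[Pb²⁺] and the known concentrations, [Pb²⁺] in the denominator gives [Pb²⁺] = 2.7 × 10^-4 M.

2.7 × 10^-4 M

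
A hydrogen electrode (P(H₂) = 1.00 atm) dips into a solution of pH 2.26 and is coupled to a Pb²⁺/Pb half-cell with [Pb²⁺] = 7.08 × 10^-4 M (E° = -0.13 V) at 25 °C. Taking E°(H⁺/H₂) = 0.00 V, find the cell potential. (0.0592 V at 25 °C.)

0.089 V

The hydrogen couple is the cathode, so E°_cell = 0.13 V; n = 2.
[H⁺] = 10^(−2.26) = 0.0055 M, and Q = [Pb²⁺]·P(H₂) / [H⁺]^2 = 23.4.
E = E° − (0.0592/2) log Q = 0.13 − (0.0592/2)(1.370) = 0.089 V.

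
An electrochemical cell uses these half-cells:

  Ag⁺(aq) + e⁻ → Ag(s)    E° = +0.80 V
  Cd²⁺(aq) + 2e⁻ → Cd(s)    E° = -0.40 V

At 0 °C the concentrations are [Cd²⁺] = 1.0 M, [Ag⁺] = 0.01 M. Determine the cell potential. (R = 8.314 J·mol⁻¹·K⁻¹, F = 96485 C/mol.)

The Ag⁺/Ag couple has the higher reduction potential and acts as the cathode, so E°_cell = +0.80 − (-0.40) = 1.20 V.
Balancing electrons gives n = 2; the reaction quotient is Q = [Cd²⁺]/[Ag⁺]^2 = 1 × 10^4.
E = E° − (RT/nF) ln Q = 1.20 − (8.314×273)/(2×96485) × (9.210) = 1.200 − 0.108 = 1.092 V.

1.09 V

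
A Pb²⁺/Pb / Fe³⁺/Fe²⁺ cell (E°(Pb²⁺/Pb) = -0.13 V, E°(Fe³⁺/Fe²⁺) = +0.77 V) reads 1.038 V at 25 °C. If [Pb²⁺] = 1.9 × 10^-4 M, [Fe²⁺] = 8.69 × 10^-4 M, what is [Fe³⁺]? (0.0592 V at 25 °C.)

0.0026 M

From the Nernst equation, log Q = n(E° − E)/0.0592 = 2(0.90 − 1.038)/0.0592 = -4.662, so Q = 2.18 × 10^-5.
With Q = [Pb²⁺]·[Fe²⁺]^2/[Fe³⁺]^2 and the known concentrations, [Fe³⁺]^2 in the denominator gives [Fe³⁺] = 0.0026 M.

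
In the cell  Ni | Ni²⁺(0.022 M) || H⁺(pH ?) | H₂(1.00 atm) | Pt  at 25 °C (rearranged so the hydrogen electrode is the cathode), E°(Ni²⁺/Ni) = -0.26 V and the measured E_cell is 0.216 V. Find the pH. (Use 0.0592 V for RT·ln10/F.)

pH = 1.57

E°_cell = 0.26 V and n = 2.
log Q = n(E° − E)/0.0592 = 2×(0.26 − 0.216)/0.0592 = 1.486.
With Q = [Ni²⁺]·P(H₂) / [H⁺]^2, solving for [H⁺] gives log[H⁺] = -1.572, so pH = 1.57.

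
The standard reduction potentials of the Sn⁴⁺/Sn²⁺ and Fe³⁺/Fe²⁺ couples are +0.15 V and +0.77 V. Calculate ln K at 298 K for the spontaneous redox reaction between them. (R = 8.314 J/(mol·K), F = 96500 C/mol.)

E°_cell = +0.77 − (+0.15) = 0.62 V, with n = 2 electrons transferred.
At equilibrium E = 0, so the Nernst equation gives ln K = nFE°/RT = (2)(96500)(0.62)/((8.314)(298)) = 48.30.

ln K = 48.3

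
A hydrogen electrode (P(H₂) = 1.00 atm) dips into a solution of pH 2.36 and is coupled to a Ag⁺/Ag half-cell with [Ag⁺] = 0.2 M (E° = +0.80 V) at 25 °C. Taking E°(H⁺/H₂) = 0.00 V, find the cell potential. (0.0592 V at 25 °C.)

The Ag⁺/Ag couple is the cathode, so E°_cell = 0.80 V; n = 2.
[H⁺] = 10^(−2.36) = 0.0044 M, and Q = [H⁺]^2 / ([Ag⁺]^2·P(H₂)) = 4.76 × 10^-4.
E = E° − (0.0592/2) log Q = 0.80 − (0.0592/2)(-3.322) = 0.898 V.

0.90 V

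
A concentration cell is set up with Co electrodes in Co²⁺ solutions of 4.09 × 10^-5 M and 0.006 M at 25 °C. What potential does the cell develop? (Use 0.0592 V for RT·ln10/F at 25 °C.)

Both half-cells are Co²⁺/Co, so E°_cell = 0. The concentrated side is the cathode; the cell reaction moves Co²⁺ from high to low concentration with n = 2.
Q = [Co²⁺]_dilute/[Co²⁺]_conc = 4.09 × 10^-5/0.006 = 0.00682.
E = 0 − (0.0592/2) log Q = −(0.0592/2)(-2.166) = 0.0641 V.

0.064 V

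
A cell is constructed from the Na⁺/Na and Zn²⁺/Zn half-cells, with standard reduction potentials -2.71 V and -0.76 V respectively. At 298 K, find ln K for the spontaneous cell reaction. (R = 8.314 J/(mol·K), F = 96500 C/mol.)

ln K = 151.9

E°_cell = -0.76 − (-2.71) = 1.95 V, with n = 2 electrons transferred.
At equilibrium E = 0, so the Nernst equation gives ln K = nFE°/RT = (2)(96500)(1.95)/((8.314)(298)) = 151.90.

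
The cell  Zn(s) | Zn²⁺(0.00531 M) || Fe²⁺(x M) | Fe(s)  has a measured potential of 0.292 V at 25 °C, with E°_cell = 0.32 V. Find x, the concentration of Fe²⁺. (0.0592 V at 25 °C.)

6 × 10^-4 M

From the Nernst equation, log Q = n(E° − E)/0.0592 = 2(0.32 − 0.292)/0.0592 = 0.946, so Q = 8.83.
With Q = [Zn²⁺]/[Fe²⁺] and the known concentrations, [Fe²⁺] in the denominator gives [Fe²⁺] = 6 × 10^-4 M.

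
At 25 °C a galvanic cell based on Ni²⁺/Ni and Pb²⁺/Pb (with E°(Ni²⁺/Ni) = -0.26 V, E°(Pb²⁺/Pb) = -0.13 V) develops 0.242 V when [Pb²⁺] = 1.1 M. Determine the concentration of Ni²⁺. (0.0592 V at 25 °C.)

From the Nernst equation, log Q = n(E° − E)/0.0592 = 2(0.13 − 0.242)/0.0592 = -3.784, so Q = 1.65 × 10^-4.
With Q = [Ni²⁺]/[Pb²⁺] and the known concentrations, [Ni²⁺] in the numerator gives [Ni²⁺] = 1.8 × 10^-4 M.

1.8 × 10^-4 M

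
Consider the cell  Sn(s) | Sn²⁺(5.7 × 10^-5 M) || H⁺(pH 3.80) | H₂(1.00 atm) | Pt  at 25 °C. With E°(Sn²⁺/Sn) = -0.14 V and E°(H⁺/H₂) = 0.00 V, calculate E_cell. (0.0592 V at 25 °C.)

The hydrogen couple is the cathode, so E°_cell = 0.14 V; n = 2.
[H⁺] = 10^(−3.80) = 1.6 × 10^-4 M, and Q = [Sn²⁺]·P(H₂) / [H⁺]^2 = 2270.
E = E° − (0.0592/2) log Q = 0.14 − (0.0592/2)(3.356) = 0.041 V.

0.041 V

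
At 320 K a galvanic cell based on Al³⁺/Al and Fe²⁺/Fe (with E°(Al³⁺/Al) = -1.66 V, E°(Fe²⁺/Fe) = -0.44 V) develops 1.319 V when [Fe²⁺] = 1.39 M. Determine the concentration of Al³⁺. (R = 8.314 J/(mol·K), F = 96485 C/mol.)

3.4 × 10^-5 M

From the Nernst equation, ln Q = nF(E° − E)/RT = 6×96485×(1.22 − 1.319)/(8.314×320) = -21.542, so Q = 4.41 × 10^-10.
With Q = [Al³⁺]^2/[Fe²⁺]^3 and the known concentrations, [Al³⁺]^2 in the numerator gives [Al³⁺] = 3.4 × 10^-5 M.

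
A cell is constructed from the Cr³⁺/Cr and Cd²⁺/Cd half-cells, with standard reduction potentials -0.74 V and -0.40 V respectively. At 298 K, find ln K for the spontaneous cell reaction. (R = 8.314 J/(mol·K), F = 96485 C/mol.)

E°_cell = -0.40 − (-0.74) = 0.34 V, with n = 6 electrons transferred.
At equilibrium E = 0, so the Nernst equation gives ln K = nFE°/RT = (6)(96485)(0.34)/((8.314)(298)) = 79.44.

ln K = 79.4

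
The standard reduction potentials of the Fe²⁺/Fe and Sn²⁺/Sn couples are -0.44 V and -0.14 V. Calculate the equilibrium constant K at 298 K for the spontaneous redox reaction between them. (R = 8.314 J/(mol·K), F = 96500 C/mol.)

1.4 × 10^10

E°_cell = -0.14 − (-0.44) = 0.30 V, with n = 2 electrons transferred.
At equilibrium E = 0, so the Nernst equation gives ln K = nFE°/RT = (2)(96500)(0.30)/((8.314)(298)) = 23.37.
K = e^23.37 = 1.4 × 10^10.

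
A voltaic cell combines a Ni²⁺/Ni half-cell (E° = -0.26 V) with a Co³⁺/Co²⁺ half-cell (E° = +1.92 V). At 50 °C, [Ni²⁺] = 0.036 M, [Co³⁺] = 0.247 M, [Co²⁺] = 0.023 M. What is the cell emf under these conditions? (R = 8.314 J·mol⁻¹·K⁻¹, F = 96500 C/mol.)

2.29 V

The Co³⁺/Co²⁺ couple has the higher reduction potential and acts as the cathode, so E°_cell = +1.92 − (-0.26) = 2.18 V.
Balancing electrons gives n = 2; the reaction quotient is Q = [Ni²⁺]·[Co²⁺]^2/[Co³⁺]^2 = 3.12 × 10^-4.
E = E° − (RT/nF) ln Q = 2.18 − (8.314×323)/(2×96500) × (-8.072) = 2.180 + 0.112 = 2.292 V.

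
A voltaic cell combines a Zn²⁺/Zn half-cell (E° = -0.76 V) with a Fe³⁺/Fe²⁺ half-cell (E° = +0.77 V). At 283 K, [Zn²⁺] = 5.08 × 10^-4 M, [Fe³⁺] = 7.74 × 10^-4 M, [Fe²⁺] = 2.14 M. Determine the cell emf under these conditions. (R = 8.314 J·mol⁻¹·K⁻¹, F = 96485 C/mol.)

The Fe³⁺/Fe²⁺ couple has the higher reduction potential and acts as the cathode, so E°_cell = +0.77 − (-0.76) = 1.53 V.
Balancing electrons gives n = 2; the reaction quotient is Q = [Zn²⁺]·[Fe²⁺]^2/[Fe³⁺]^2 = 3880.
E = E° − (RT/nF) ln Q = 1.53 − (8.314×283)/(2×96485) × (8.264) = 1.530 − 0.101 = 1.429 V.

1.43 V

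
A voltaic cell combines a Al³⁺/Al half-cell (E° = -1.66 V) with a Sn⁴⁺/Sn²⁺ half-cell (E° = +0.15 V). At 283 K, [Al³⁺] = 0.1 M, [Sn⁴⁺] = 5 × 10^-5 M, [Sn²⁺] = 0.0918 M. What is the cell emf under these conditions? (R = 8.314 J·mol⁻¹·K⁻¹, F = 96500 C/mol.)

The Sn⁴⁺/Sn²⁺ couple has the higher reduction potential and acts as the cathode, so E°_cell = +0.15 − (-1.66) = 1.81 V.
Balancing electrons gives n = 6; the reaction quotient is Q = [Al³⁺]^2·[Sn²⁺]^3/[Sn⁴⁺]^3 = 6.19 × 10^7.
E = E° − (RT/nF) ln Q = 1.81 − (8.314×283)/(6×96500) × (17.941) = 1.810 − 0.073 = 1.737 V.

1.74 V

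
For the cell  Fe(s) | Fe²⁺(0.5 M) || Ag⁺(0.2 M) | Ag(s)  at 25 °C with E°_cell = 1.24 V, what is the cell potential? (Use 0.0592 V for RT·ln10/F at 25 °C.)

Balancing electrons gives n = 2; the reaction quotient is Q = [Fe²⁺]/[Ag⁺]^2 = 12.5.
At 25 °C, E = E° − (0.0592/n) log Q = 1.24 − (0.0592/2)(1.097) = 1.240 − 0.032 = 1.208 V.

1.21 V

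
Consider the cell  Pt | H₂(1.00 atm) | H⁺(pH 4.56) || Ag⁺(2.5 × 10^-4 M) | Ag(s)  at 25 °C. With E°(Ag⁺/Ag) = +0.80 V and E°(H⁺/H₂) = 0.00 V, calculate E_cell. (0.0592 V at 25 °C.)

0.86 V

The Ag⁺/Ag couple is the cathode, so E°_cell = 0.80 V; n = 2.
[H⁺] = 10^(−4.56) = 2.8 × 10^-5 M, and Q = [H⁺]^2 / ([Ag⁺]^2·P(H₂)) = 0.0121.
E = E° − (0.0592/2) log Q = 0.80 − (0.0592/2)(-1.916) = 0.857 V.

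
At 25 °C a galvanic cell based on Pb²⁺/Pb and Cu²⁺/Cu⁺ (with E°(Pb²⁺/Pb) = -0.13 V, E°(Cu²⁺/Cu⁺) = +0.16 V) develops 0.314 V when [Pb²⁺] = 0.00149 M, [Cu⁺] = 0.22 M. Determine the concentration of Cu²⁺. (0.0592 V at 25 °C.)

0.022 M

From the Nernst equation, log Q = n(E° − E)/0.0592 = 2(0.29 − 0.314)/0.0592 = -0.811, so Q = 0.155.
With Q = [Pb²⁺]·[Cu⁺]^2/[Cu²⁺]^2 and the known concentrations, [Cu²⁺]^2 in the denominator gives [Cu²⁺] = 0.022 M.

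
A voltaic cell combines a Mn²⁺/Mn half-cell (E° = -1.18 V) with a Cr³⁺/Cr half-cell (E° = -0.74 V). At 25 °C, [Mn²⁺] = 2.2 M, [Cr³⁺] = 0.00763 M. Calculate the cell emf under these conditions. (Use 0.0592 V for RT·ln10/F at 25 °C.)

0.388 V

The Cr³⁺/Cr couple has the higher reduction potential and acts as the cathode, so E°_cell = -0.74 − (-1.18) = 0.44 V.
Balancing electrons gives n = 6; the reaction quotient is Q = [Mn²⁺]^3/[Cr³⁺]^2 = 1.83 × 10^5.
At 25 °C, E = E° − (0.0592/n) log Q = 0.44 − (0.0592/6)(5.262) = 0.440 − 0.052 = 0.388 V.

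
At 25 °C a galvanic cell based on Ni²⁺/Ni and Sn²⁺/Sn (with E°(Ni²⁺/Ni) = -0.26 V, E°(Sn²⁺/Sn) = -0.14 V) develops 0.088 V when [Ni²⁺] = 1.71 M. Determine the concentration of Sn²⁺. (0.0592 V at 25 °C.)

0.14 M

From the Nernst equation, log Q = n(E° − E)/0.0592 = 2(0.12 − 0.088)/0.0592 = 1.081, so Q = 12.1.
With Q = [Ni²⁺]/[Sn²⁺] and the known concentrations, [Sn²⁺] in the denominator gives [Sn²⁺] = 0.14 M.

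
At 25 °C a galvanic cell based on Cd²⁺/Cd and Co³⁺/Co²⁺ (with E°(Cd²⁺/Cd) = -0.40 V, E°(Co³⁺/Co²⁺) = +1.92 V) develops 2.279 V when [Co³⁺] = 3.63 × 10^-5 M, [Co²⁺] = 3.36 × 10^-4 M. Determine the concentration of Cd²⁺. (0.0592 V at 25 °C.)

From the Nernst equation, log Q = n(E° − E)/0.0592 = 2(2.32 − 2.279)/0.0592 = 1.385, so Q = 24.3.
With Q = [Cd²⁺]·[Co²⁺]^2/[Co³⁺]^2 and the known concentrations, [Cd²⁺] in the numerator gives [Cd²⁺] = 0.28 M.

0.28 M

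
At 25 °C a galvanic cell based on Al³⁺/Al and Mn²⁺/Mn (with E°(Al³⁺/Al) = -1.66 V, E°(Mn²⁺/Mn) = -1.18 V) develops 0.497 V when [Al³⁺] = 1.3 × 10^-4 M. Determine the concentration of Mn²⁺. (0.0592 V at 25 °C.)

From the Nernst equation, log Q = n(E° − E)/0.0592 = 6(0.48 − 0.497)/0.0592 = -1.723, so Q = 0.0189.
With Q = [Al³⁺]^2/[Mn²⁺]^3 and the known concentrations, [Mn²⁺]^3 in the denominator gives [Mn²⁺] = 0.0096 M.

0.0096 M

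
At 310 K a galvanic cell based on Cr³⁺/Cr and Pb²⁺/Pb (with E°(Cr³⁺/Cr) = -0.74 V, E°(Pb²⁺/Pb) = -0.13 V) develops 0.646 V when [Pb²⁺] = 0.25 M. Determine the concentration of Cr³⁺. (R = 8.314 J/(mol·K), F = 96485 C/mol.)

0.0022 M

From the Nernst equation, ln Q = nF(E° − E)/RT = 6×96485×(0.61 − 0.646)/(8.314×310) = -8.086, so Q = 3.08 × 10^-4.
With Q = [Cr³⁺]^2/[Pb²⁺]^3 and the known concentrations, [Cr³⁺]^2 in the numerator gives [Cr³⁺] = 0.0022 M.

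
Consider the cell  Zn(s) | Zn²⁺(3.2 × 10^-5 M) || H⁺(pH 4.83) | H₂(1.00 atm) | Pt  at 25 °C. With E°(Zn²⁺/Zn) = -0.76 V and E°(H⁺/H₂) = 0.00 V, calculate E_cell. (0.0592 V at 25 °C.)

The hydrogen couple is the cathode, so E°_cell = 0.76 V; n = 2.
[H⁺] = 10^(−4.83) = 1.5 × 10^-5 M, and Q = [Zn²⁺]·P(H₂) / [H⁺]^2 = 1.46 × 10^5.
E = E° − (0.0592/2) log Q = 0.76 − (0.0592/2)(5.165) = 0.607 V.

0.61 V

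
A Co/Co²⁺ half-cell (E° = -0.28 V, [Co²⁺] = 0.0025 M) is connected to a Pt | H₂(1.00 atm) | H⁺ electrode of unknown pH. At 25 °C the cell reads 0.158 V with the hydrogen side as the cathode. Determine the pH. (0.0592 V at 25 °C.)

pH = 3.36

E°_cell = 0.28 V and n = 2.
log Q = n(E° − E)/0.0592 = 2×(0.28 − 0.158)/0.0592 = 4.122.
With Q = [Co²⁺]·P(H₂) / [H⁺]^2, solving for [H⁺] gives log[H⁺] = -3.362, so pH = 3.36.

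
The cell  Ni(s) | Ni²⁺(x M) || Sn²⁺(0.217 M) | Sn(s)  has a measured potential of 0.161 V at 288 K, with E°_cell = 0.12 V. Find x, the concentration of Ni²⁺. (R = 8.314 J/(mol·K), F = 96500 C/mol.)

From the Nernst equation, ln Q = nF(E° − E)/RT = 2×96500×(0.12 − 0.161)/(8.314×288) = -3.305, so Q = 0.0367.
With Q = [Ni²⁺]/[Sn²⁺] and the known concentrations, [Ni²⁺] in the numerator gives [Ni²⁺] = 0.008 M.

0.008 M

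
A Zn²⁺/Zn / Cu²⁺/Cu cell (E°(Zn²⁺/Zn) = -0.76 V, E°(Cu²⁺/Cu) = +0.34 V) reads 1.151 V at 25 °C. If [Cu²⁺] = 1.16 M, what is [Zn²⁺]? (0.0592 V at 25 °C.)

0.022 M

From the Nernst equation, log Q = n(E° − E)/0.0592 = 2(1.10 − 1.151)/0.0592 = -1.723, so Q = 0.0189.
With Q = [Zn²⁺]/[Cu²⁺] and the known concentrations, [Zn²⁺] in the numerator gives [Zn²⁺] = 0.022 M.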